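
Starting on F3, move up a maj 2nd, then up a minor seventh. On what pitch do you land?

Up a major second from F3: G3 (2 semitones up).
Up a minor seventh from G3: F4 (10 semitones up).

F4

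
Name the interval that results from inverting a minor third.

Inverted interval numbers add to nine, so a third pairs with a sixth (3 + 6 = 9).
The quality also flips — minor becomes major — giving a major sixth.

major sixth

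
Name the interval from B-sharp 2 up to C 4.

B to C spans two letter names (B-C), plus an octave, so the interval is some kind of ninth.
The major ninth is 14 semitones; here we have 12, two semitones narrower: diminished.

diminished 9th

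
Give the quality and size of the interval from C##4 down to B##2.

Descending from C##4 to B##2 is the same interval as ascending B##2 to C##4.
B to C spans two letter names (B-C), plus an octave — that makes it a ninth of some quality.
A major ninth would be 14 semitones, but B##2 to C##4 is 13 — one semitone narrower, making it a minor ninth.
(Equivalently, a compound minor second: a minor second plus an octave.)

minor 9th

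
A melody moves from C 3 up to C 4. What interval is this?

C to C is the same letter name, plus an octave — that makes it an octave of some quality.
The perfect octave spans 12 semitones, and C3 to C4 is exactly 12 semitones — so this is a perfect octave.

perfect octave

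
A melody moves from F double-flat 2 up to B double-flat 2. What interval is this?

F to B spans four letter names (F-G-A-B), so the interval is some kind of fourth.
The perfect fourth is 5 semitones; here we have 6, one semitone wider: augmented.

augmented fourth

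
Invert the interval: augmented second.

diminished 7th

Interval numbers invert to sum to nine: 2 + 7 = 9, so a second inverts to a seventh.
And augmented becomes diminished under inversion, so we get a diminished seventh.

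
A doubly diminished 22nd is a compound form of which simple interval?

Take out 2 octaves (14 from the number): 22 − 14 = 8.
That makes a doubly diminished twenty-second a compound doubly diminished octave — 2 octaves plus a doubly diminished octave.

dd8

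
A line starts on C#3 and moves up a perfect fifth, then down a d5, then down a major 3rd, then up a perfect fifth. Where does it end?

Up a perfect fifth from C#3: G#3 (7 semitones up).
A diminished fifth down from G#3 is C##3.
A major third down from C##3 is A#2.
A#2 up a perfect fifth → E#3 (7 semitones).

E#3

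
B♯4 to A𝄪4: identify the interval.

Descending from B#4 to A##4 is the same interval as ascending A##4 to B#4.
A to B spans two letter names (A-B) — that makes it a second of some quality.
At 1 semitone, A##4→B#4 falls one short of a major second: minor.

m2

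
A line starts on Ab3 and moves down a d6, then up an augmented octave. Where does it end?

A diminished sixth down from Ab3 is C#3.
Up an augmented octave from C#3: C##4 (13 semitones up).

C##4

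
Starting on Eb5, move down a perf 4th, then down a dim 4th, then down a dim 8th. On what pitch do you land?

F##3

Down a perfect fourth from Eb5: Bb4 (5 semitones down).
A diminished fourth down from Bb4 is F#4.
A diminished octave down from F#4 is F##3.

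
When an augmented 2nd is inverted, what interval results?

diminished seventh

Inverted interval numbers add to nine, so a second pairs with a seventh (2 + 7 = 9).
And augmented becomes diminished under inversion, so we get a diminished seventh.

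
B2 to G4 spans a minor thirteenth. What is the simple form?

Subtracting seven from the interval number removes an octave: 13 − 7 = 6.
That makes a minor thirteenth a compound minor sixth — an octave plus a minor sixth.

minor 6th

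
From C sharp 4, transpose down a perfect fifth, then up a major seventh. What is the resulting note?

E sharp 4

Down a perfect fifth from C#4: F#3 (7 semitones down).
Up a major seventh from F#3: E#4 (11 semitones up).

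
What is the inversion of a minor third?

M6

Interval numbers invert to sum to nine: 3 + 6 = 9, so a third inverts to a sixth.
And minor becomes major under inversion, so we get a major sixth.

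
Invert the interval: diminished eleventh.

A5

First reduce the compound diminished eleventh to its simple form, a diminished fourth.
Interval numbers invert to sum to nine: 4 + 5 = 9, so a fourth inverts to a fifth.
Quality inverts too: diminished becomes augmented. That makes the inversion an augmented fifth.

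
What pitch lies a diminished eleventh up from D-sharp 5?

Counting four letter names plus an octave up from D lands on G.
A diminished eleventh spans 16 semitones, so from D#5 the target pitch is G6.

G 6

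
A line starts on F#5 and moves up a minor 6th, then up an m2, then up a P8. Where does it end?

F#5 up a minor sixth → D6 (8 semitones).
A minor second up from D6 is Eb6.
Up a perfect octave from Eb6: Eb7 (12 semitones up).

Eb7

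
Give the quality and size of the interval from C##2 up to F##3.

C to F spans four letter names (C-D-E-F), plus an octave: an eleventh.
The perfect eleventh spans 17 semitones, and C##2 to F##3 is exactly 17 semitones — so this is a perfect eleventh.
(Equivalently, a compound perfect fourth: a perfect fourth plus an octave.)

perfect eleventh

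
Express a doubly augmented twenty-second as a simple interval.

Take out 2 octaves (14 from the number): 22 − 14 = 8.
That makes a doubly augmented twenty-second a compound doubly augmented octave — 2 octaves plus a doubly augmented octave.

AA8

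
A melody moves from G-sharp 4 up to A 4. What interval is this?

G to A spans two letter names (G-A), so the interval is some kind of second.
G#4 to A4 is 1 semitone, a half step short of the major second (2), so this is minor.

minor second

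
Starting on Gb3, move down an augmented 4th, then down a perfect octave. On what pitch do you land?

Dbb2

Gb3 down an augmented fourth → Dbb3 (6 semitones).
Down a perfect octave from Dbb3: Dbb2 (12 semitones down).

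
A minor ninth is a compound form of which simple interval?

minor second

Subtracting seven from the interval number removes an octave: 9 − 7 = 2.
That makes a minor ninth a compound minor second — an octave plus a minor second.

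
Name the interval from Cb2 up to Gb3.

perfect twelfth

C to G spans five letter names (C-D-E-F-G), plus an octave, so the interval is some kind of twelfth.
The perfect twelfth spans 19 semitones, and Cb2 to Gb3 is exactly 19 semitones — so this is a perfect twelfth.
(Equivalently, a compound perfect fifth: a perfect fifth plus an octave.)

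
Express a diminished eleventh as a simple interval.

diminished fourth

Subtracting seven from the interval number removes an octave: 11 − 7 = 4.
That makes a diminished eleventh a compound diminished fourth — an octave plus a diminished fourth.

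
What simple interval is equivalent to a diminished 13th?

Each octave removed subtracts seven from the number: 13 − 7 = 6.
So a diminished thirteenth is an octave plus a diminished sixth. The quality is unchanged.

diminished sixth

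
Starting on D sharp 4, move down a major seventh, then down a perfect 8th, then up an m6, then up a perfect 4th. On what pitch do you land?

A major seventh down from D#4 is E3.
A perfect octave down from E3 is E2.
A minor sixth up from E2 is C3.
Up a perfect fourth from C3: F3 (5 semitones up).

F 3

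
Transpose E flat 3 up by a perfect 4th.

A flat 3

The fourth takes the letter from E up to A.
A perfect fourth is 5 semitones; 5 semitones up from Eb3 gives Ab3.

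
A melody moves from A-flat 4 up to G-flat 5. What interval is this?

minor seventh

A to G spans seven letter names (A-B-C-D-E-F-G): a seventh.
A major seventh would be 11 semitones, but Ab4 to Gb5 is 10 — one semitone narrower, making it a minor seventh.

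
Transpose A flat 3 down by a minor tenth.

Counting three letter names plus an octave down from A lands on F.
A minor tenth spans 15 semitones, so from Ab3 the target pitch is F2.

F 2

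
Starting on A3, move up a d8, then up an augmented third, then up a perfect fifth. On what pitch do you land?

A3 up a diminished octave → Ab4 (11 semitones).
Ab4 up an augmented third → C#5 (5 semitones).
Up a perfect fifth from C#5: G#5 (7 semitones up).

G#5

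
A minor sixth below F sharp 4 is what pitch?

Six letter names down from F: A.
A minor sixth spans 8 semitones, so from F#4 the target pitch is A#3.

A sharp 3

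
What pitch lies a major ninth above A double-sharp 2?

B double-sharp 3

The ninth's letter: A up two letter names plus an octave → B.
A major ninth is 14 semitones; 14 semitones up from A##2 gives B##3.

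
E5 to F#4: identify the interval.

Descending from E5 to F#4 is the same interval as ascending F#4 to E5.
F to E spans seven letter names (F-G-A-B-C-D-E) — that makes it a seventh of some quality.
F#4 to E5 is 10 semitones, a half step short of the major seventh (11), so this is minor.

m7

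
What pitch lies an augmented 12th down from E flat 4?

A double-flat 2

Counting five letter names plus an octave down from E lands on A.
An augmented twelfth is 20 semitones; 20 semitones down from Eb4 gives Abb2.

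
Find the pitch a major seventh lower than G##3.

A#2

Counting seven letter names down from G lands on A.
A major seventh is 11 semitones; 11 semitones down from G##3 gives A#2.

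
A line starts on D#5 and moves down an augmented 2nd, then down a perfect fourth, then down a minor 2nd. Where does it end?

F#4

D#5 down an augmented second → C5 (3 semitones).
A perfect fourth down from C5 is G4.
G4 down a minor second → F#4 (1 semitone).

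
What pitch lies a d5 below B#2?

Five letter names down from B: E.
A diminished fifth is 6 semitones; 6 semitones down from B#2 gives E##2.

E##2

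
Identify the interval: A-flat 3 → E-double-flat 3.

Descending from Ab3 to Ebb3 is the same interval as ascending Ebb3 to Ab3.
E to A spans four letter names (E-F-G-A), so the interval is some kind of fourth.
A perfect fourth would be 5 semitones; Ebb3 to Ab3 is 6, one semitone wider, so the interval is augmented.

A4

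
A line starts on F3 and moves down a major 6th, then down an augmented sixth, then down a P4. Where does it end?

F3 down a major sixth → Ab2 (9 semitones).
An augmented sixth down from Ab2 is Cbb2.
A perfect fourth down from Cbb2 is Gbb1.

Gbb1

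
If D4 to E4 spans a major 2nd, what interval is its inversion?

Interval numbers invert to sum to nine: 2 + 7 = 9, so a second inverts to a seventh.
The quality also flips — major becomes minor — giving a minor seventh.

m7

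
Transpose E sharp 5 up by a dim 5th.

The fifth takes the letter from E up to B.
A diminished fifth is 6 semitones; 6 semitones up from E#5 gives B5.

B 5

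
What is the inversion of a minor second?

major seventh

Inverted interval numbers add to nine, so a second pairs with a seventh (2 + 7 = 9).
Quality inverts too: minor becomes major. That makes the inversion a major seventh.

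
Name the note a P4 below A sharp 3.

The fourth takes the letter from A down to E.
Moving 5 semitones down from A#3 (the size of a perfect fourth) reaches E#3.

E sharp 3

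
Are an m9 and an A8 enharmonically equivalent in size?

Yes

A minor ninth = 13 semitones = an augmented octave; enharmonically equal.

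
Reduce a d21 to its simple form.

diminished 7th

Each octave removed subtracts seven from the number: 21 − 14 = 7.
That makes a diminished twenty-first a compound diminished seventh — 2 octaves plus a diminished seventh.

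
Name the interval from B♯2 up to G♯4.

B to G spans six letter names (B-C-D-E-F-G), plus an octave, so the interval is some kind of thirteenth.
At 20 semitones, B#2→G#4 falls one short of a major thirteenth: minor.
(Equivalently, a compound minor sixth: a minor sixth plus an octave.)

m13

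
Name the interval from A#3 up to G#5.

A to G spans seven letter names (A-B-C-D-E-F-G), plus an octave: a fourteenth.
At 22 semitones, A#3→G#5 falls one short of a major fourteenth: minor.
(Equivalently, a compound minor seventh: a minor seventh plus an octave.)

m14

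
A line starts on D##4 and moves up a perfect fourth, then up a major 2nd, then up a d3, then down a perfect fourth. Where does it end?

A perfect fourth up from D##4 is G##4.
Up a major second from G##4: A##4 (2 semitones up).
Up a diminished third from A##4: C#5 (2 semitones up).
A perfect fourth down from C#5 is G#4.

G#4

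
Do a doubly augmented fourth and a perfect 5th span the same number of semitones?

A doubly augmented fourth = 7 semitones = a perfect fifth; enharmonically equal.

Yes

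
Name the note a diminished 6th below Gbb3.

Counting six letter names down from G lands on B.
A diminished sixth spans 7 semitones, so from Gbb3 the target pitch is Bb2.

Bb2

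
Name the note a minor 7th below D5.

Counting seven letter names down from D lands on E.
Moving 10 semitones down from D5 (the size of a minor seventh) reaches E4.

E4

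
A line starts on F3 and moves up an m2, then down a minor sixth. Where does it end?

Up a minor second from F3: Gb3 (1 semitone up).
A minor sixth down from Gb3 is Bb2.

Bb2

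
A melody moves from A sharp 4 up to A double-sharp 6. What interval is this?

A to A is the same letter name, plus 2 octaves — that makes it a fifteenth of some quality.
A#4 to A##6 spans 25 semitones — one semitone wider than the perfect fifteenth (24) — giving an augmented fifteenth.
(Equivalently, a compound augmented octave: an augmented octave plus an octave.)

A15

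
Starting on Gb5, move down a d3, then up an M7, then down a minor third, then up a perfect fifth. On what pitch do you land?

F##6

Down a diminished third from Gb5: E5 (2 semitones down).
Up a major seventh from E5: D#6 (11 semitones up).
D#6 down a minor third → B#5 (3 semitones).
B#5 up a perfect fifth → F##6 (7 semitones).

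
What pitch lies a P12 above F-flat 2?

C-flat 4

The twelfth's letter: F up five letter names plus an octave → C.
A perfect twelfth is 19 semitones; 19 semitones up from Fb2 gives Cb4.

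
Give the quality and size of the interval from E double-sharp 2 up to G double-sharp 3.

minor tenth

E to G spans three letter names (E-F-G), plus an octave, so the interval is some kind of tenth.
A major tenth would be 16 semitones, but E##2 to G##3 is 15 — one semitone narrower, making it a minor tenth.
(Equivalently, a compound minor third: a minor third plus an octave.)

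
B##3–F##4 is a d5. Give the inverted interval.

A4

Inverted interval numbers add to nine, so a fifth pairs with a fourth (5 + 4 = 9).
And diminished becomes augmented under inversion, so we get an augmented fourth.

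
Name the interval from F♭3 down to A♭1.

Descending from Fb3 to Ab1 is the same interval as ascending Ab1 to Fb3.
A to F spans six letter names (A-B-C-D-E-F), plus an octave — that makes it a thirteenth of some quality.
Ab1 to Fb3 is 20 semitones, a half step short of the major thirteenth (21), so this is minor.
(Equivalently, a compound minor sixth: a minor sixth plus an octave.)

minor thirteenth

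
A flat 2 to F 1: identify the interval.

m10

Descending from Ab2 to F1 is the same interval as ascending F1 to Ab2.
F to A spans three letter names (F-G-A), plus an octave — that makes it a tenth of some quality.
At 15 semitones, F1→Ab2 falls one short of a major tenth: minor.
(Equivalently, a compound minor third: a minor third plus an octave.)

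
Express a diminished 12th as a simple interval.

diminished 5th

Each octave removed subtracts seven from the number: 12 − 7 = 5.
That makes a diminished twelfth a compound diminished fifth — an octave plus a diminished fifth.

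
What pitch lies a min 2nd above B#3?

C#4

The second takes the letter from B up to C.
Moving 1 semitone up from B#3 (the size of a minor second) reaches C#4.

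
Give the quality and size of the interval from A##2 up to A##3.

P8

A to A is the same letter name, plus an octave: an octave.
Counting semitones, A##2→A##3 is 12, which is the perfect octave.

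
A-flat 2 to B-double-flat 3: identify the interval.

minor 9th

A to B spans two letter names (A-B), plus an octave: a ninth.
A major ninth would be 14 semitones, but Ab2 to Bbb3 is 13 — one semitone narrower, making it a minor ninth.
(Equivalently, a compound minor second: a minor second plus an octave.)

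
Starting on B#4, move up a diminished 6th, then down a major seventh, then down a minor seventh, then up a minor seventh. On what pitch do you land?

Up a diminished sixth from B#4: G5 (7 semitones up).
Down a major seventh from G5: Ab4 (11 semitones down).
A minor seventh down from Ab4 is Bb3.
A minor seventh up from Bb3 is Ab4.

Ab4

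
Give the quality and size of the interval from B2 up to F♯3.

P5

B to F spans five letter names (B-C-D-E-F) — that makes it a fifth of some quality.
Counting semitones, B2→F#3 is 7, which is the perfect fifth.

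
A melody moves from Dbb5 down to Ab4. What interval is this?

diminished 4th

Descending from Dbb5 to Ab4 is the same interval as ascending Ab4 to Dbb5.
A to D spans four letter names (A-B-C-D), so the interval is some kind of fourth.
Ab4 to Dbb5 spans 4 semitones — one semitone narrower than the perfect fourth (5) — giving a diminished fourth.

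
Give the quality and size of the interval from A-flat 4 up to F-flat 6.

A to F spans six letter names (A-B-C-D-E-F), plus an octave — that makes it a thirteenth of some quality.
A major thirteenth would be 21 semitones, but Ab4 to Fb6 is 20 — one semitone narrower, making it a minor thirteenth.
(Equivalently, a compound minor sixth: a minor sixth plus an octave.)

minor thirteenth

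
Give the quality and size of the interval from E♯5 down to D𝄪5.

m2

Descending from E#5 to D##5 is the same interval as ascending D##5 to E#5.
D to E spans two letter names (D-E): a second.
At 1 semitone, D##5→E#5 falls one short of a major second: minor.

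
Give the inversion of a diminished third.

augmented sixth

Inverted interval numbers add to nine, so a third pairs with a sixth (3 + 6 = 9).
The quality also flips — diminished becomes augmented — giving an augmented sixth.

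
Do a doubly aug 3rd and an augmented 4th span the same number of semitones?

Yes

A doubly augmented third = 6 semitones = an augmented fourth; enharmonically equal.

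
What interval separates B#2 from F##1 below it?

perfect 11th

Descending from B#2 to F##1 is the same interval as ascending F##1 to B#2.
F to B spans four letter names (F-G-A-B), plus an octave, so the interval is some kind of eleventh.
Counting semitones, F##1→B#2 is 17, which is the perfect eleventh.
(Equivalently, a compound perfect fourth: a perfect fourth plus an octave.)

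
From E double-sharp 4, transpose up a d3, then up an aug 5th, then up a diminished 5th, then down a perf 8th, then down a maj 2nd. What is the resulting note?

Up a diminished third from E##4: G#4 (2 semitones up).
Up an augmented fifth from G#4: D##5 (8 semitones up).
D##5 up a diminished fifth → A#5 (6 semitones).
A#5 down a perfect octave → A#4 (12 semitones).
A major second down from A#4 is G#4.

G sharp 4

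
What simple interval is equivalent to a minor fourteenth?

m7

Subtracting seven from the interval number removes an octave: 14 − 7 = 7.
So a minor fourteenth is an octave plus a minor seventh. The quality is unchanged.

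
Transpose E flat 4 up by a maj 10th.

G 5

Three letters up from E (plus an octave) reaches G.
A major tenth spans 16 semitones, so from Eb4 the target pitch is G5.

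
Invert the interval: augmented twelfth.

First reduce the compound augmented twelfth to its simple form, an augmented fifth.
Interval numbers invert to sum to nine: 5 + 4 = 9, so a fifth inverts to a fourth.
And augmented becomes diminished under inversion, so we get a diminished fourth.

diminished fourth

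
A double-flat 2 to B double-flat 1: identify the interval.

Descending from Abb2 to Bbb1 is the same interval as ascending Bbb1 to Abb2.
B to A spans seven letter names (B-C-D-E-F-G-A) — that makes it a seventh of some quality.
A major seventh would be 11 semitones, but Bbb1 to Abb2 is 10 — one semitone narrower, making it a minor seventh.

minor seventh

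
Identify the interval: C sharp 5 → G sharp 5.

C to G spans five letter names (C-D-E-F-G), so the interval is some kind of fifth.
C#5 to G#5 is 7 semitones, matching the perfect fifth exactly, so the quality is perfect.

perfect fifth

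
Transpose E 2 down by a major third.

C 2

The third takes the letter from E down to C.
Moving 4 semitones down from E2 (the size of a major third) reaches C2.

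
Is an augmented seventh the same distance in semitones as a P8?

An augmented seventh = 12 semitones = a perfect octave; enharmonically equal.

Yes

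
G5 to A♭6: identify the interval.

G to A spans two letter names (G-A), plus an octave, so the interval is some kind of ninth.
G5 to Ab6 is 13 semitones, a half step short of the major ninth (14), so this is minor.
(Equivalently, a compound minor second: a minor second plus an octave.)

minor ninth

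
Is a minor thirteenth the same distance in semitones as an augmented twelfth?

Yes

A minor thirteenth = 20 semitones = an augmented twelfth; enharmonically equal.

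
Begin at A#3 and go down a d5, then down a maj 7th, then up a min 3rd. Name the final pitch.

G#2

A diminished fifth down from A#3 is D##3.
D##3 down a major seventh → E#2 (11 semitones).
Up a minor third from E#2: G#2 (3 semitones up).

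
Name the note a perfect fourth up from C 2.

The fourth takes the letter from C up to F.
A perfect fourth spans 5 semitones, so from C2 the target pitch is F2.

F 2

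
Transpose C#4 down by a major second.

The second takes the letter from C down to B.
A major second spans 2 semitones, so from C#4 the target pitch is B3.

B3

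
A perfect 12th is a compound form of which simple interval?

perfect fifth

Each octave removed subtracts seven from the number: 12 − 7 = 5.
That makes a perfect twelfth a compound perfect fifth — an octave plus a perfect fifth.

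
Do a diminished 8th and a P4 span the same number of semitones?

No

A diminished octave spans 11 semitones; a perfect fourth spans 5 semitones. They differ by 6.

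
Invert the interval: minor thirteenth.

First reduce the compound minor thirteenth to its simple form, a minor sixth.
The rule of nine gives the new number: 9 − 6 = 3, so a sixth becomes a third.
The quality also flips — minor becomes major — giving a major third.

major third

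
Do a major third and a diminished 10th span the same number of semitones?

A major third spans 4 semitones; a diminished tenth spans 14 semitones. They differ by 10.

No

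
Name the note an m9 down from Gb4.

F3

Two letters down from G (plus an octave) reaches F.
A minor ninth is 13 semitones; 13 semitones down from Gb4 gives F3.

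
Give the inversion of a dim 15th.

First reduce the compound diminished fifteenth to its simple form, a diminished octave.
The rule of nine gives the new number: 9 − 8 = 1, so an octave becomes a unison.
Quality inverts too: diminished becomes augmented. That makes the inversion an augmented unison.

A1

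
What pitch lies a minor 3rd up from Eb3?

The third takes the letter from E up to G.
A minor third spans 3 semitones, so from Eb3 the target pitch is Gb3.

Gb3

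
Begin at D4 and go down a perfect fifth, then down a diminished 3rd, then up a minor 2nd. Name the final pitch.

F#3

D4 down a perfect fifth → G3 (7 semitones).
A diminished third down from G3 is E#3.
E#3 up a minor second → F#3 (1 semitone).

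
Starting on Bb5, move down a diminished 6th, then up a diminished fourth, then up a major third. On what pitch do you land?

Bb5 down a diminished sixth → D#5 (7 semitones).
Up a diminished fourth from D#5: G5 (4 semitones up).
Up a major third from G5: B5 (4 semitones up).

B5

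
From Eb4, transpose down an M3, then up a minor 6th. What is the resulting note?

A major third down from Eb4 is Cb4.
A minor sixth up from Cb4 is Abb4.

Abb4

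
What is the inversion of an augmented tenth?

diminished 6th

First reduce the compound augmented tenth to its simple form, an augmented third.
Interval numbers invert to sum to nine: 3 + 6 = 9, so a third inverts to a sixth.
And augmented becomes diminished under inversion, so we get a diminished sixth.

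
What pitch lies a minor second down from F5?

Two letter names down from F: E.
Moving 1 semitone down from F5 (the size of a minor second) reaches E5.

E5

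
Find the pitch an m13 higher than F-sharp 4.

D 6

Counting six letter names plus an octave up from F lands on D.
A minor thirteenth is 20 semitones; 20 semitones up from F#4 gives D6.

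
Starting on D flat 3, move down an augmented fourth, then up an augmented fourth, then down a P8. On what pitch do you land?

D flat 2

Db3 down an augmented fourth → Abb2 (6 semitones).
Abb2 up an augmented fourth → Db3 (6 semitones).
Db3 down a perfect octave → Db2 (12 semitones).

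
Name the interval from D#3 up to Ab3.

D to A spans five letter names (D-E-F-G-A) — that makes it a fifth of some quality.
The perfect fifth is 7 semitones; here we have 5, two semitones narrower: doubly diminished.

doubly diminished fifth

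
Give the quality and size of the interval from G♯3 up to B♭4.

diminished 10th

G to B spans three letter names (G-A-B), plus an octave — that makes it a tenth of some quality.
G#3 to Bb4 spans 14 semitones — two semitones narrower than the major tenth (16) — giving a diminished tenth.
(Equivalently, a compound diminished third: a diminished third plus an octave.)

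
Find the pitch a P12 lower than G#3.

C#2

Five letters down from G (plus an octave) reaches C.
A perfect twelfth is 19 semitones; 19 semitones down from G#3 gives C#2.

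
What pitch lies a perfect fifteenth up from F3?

A fifteenth keeps the letter name F, two octaves up from F.
A perfect fifteenth spans 24 semitones, so from F3 the target pitch is F5.

F5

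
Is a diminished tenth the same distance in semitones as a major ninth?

Yes

A diminished tenth spans 14 semitones, and a major ninth also spans 14 semitones — they're enharmonic.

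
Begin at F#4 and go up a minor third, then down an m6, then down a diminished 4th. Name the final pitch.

G##3

F#4 up a minor third → A4 (3 semitones).
Down a minor sixth from A4: C#4 (8 semitones down).
A diminished fourth down from C#4 is G##3.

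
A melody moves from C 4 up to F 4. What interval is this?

perfect fourth

C to F spans four letter names (C-D-E-F): a fourth.
The perfect fourth spans 5 semitones, and C4 to F4 is exactly 5 semitones — so this is a perfect fourth.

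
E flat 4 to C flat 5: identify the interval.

minor sixth

E to C spans six letter names (E-F-G-A-B-C) — that makes it a sixth of some quality.
At 8 semitones, Eb4→Cb5 falls one short of a major sixth: minor.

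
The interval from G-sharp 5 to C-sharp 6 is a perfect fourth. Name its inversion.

P5

The rule of nine gives the new number: 9 − 4 = 5, so a fourth becomes a fifth.
The quality also flips — perfect stays perfect — giving a perfect fifth.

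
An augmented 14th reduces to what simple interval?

A7

Take out an octave (7 from the number): 14 − 7 = 7.
Quality carries through unchanged, so the simple form is an augmented seventh.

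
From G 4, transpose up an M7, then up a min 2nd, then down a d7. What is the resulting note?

A sharp 4

Up a major seventh from G4: F#5 (11 semitones up).
F#5 up a minor second → G5 (1 semitone).
G5 down a diminished seventh → A#4 (9 semitones).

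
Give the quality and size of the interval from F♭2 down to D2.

Descending from Fb2 to D2 is the same interval as ascending D2 to Fb2.
D to F spans three letter names (D-E-F) — that makes it a third of some quality.
A major third would be 4 semitones; D2 to Fb2 is 2, two semitones narrower, so the interval is diminished.

d3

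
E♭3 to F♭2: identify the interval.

Descending from Eb3 to Fb2 is the same interval as ascending Fb2 to Eb3.
F to E spans seven letter names (F-G-A-B-C-D-E): a seventh.
The major seventh spans 11 semitones, and Fb2 to Eb3 is exactly 11 semitones — so this is a major seventh.

M7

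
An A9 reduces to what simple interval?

A2

Take out an octave (7 from the number): 9 − 7 = 2.
So an augmented ninth is an octave plus an augmented second. The quality is unchanged.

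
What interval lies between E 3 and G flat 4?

diminished 10th

E to G spans three letter names (E-F-G), plus an octave: a tenth.
E3 to Gb4 spans 14 semitones — two semitones narrower than the major tenth (16) — giving a diminished tenth.
(Equivalently, a compound diminished third: a diminished third plus an octave.)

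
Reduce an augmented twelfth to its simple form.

augmented 5th

Subtracting seven from the interval number removes an octave: 12 − 7 = 5.
That makes an augmented twelfth a compound augmented fifth — an octave plus an augmented fifth.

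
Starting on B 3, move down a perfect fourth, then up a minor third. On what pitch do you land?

Down a perfect fourth from B3: F#3 (5 semitones down).
F#3 up a minor third → A3 (3 semitones).

A 3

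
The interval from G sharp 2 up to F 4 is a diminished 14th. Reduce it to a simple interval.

Each octave removed subtracts seven from the number: 14 − 7 = 7.
That makes a diminished fourteenth a compound diminished seventh — an octave plus a diminished seventh.

d7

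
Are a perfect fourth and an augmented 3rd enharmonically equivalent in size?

Both span 5 semitones: a perfect fourth and an augmented third are the same chromatic distance.

Yes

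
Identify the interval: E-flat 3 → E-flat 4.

E to E is the same letter name, plus an octave — that makes it an octave of some quality.
The perfect octave spans 12 semitones, and Eb3 to Eb4 is exactly 12 semitones — so this is a perfect octave.

perfect 8th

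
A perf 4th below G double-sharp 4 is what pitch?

D double-sharp 4

Four letter names down from G: D.
A perfect fourth spans 5 semitones, so from G##4 the target pitch is D##4.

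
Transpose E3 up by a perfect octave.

The letter stays E (same as the start), shifted an octave up.
A perfect octave is 12 semitones; 12 semitones up from E3 gives E4.

E4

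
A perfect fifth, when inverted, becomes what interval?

P4

Inverted interval numbers add to nine, so a fifth pairs with a fourth (5 + 4 = 9).
The quality also flips — perfect stays perfect — giving a perfect fourth.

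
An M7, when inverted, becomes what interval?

minor 2nd

Interval numbers invert to sum to nine: 7 + 2 = 9, so a seventh inverts to a second.
The quality also flips — major becomes minor — giving a minor second.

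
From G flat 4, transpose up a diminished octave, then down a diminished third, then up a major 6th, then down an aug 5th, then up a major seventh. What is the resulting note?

Up a diminished octave from Gb4: Gbb5 (11 semitones up).
Gbb5 down a diminished third → Eb5 (2 semitones).
Up a major sixth from Eb5: C6 (9 semitones up).
C6 down an augmented fifth → Fb5 (8 semitones).
Up a major seventh from Fb5: Eb6 (11 semitones up).

E flat 6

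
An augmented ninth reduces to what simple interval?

augmented second

Subtracting seven from the interval number removes an octave: 9 − 7 = 2.
Quality carries through unchanged, so the simple form is an augmented second.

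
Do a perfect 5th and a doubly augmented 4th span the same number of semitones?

A perfect fifth = 7 semitones = a doubly augmented fourth; enharmonically equal.

Yes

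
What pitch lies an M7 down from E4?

The seventh takes the letter from E down to F.
A major seventh spans 11 semitones, so from E4 the target pitch is F3.

F3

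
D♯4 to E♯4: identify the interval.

major 2nd

D to E spans two letter names (D-E), so the interval is some kind of second.
D#4 to E#4 is 2 semitones, matching the major second exactly, so the quality is major.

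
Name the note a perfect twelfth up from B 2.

Five letters up from B (plus an octave) reaches F.
A perfect twelfth spans 19 semitones, so from B2 the target pitch is F#4.

F-sharp 4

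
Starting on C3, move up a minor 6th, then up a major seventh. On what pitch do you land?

C3 up a minor sixth → Ab3 (8 semitones).
A major seventh up from Ab3 is G4.

G4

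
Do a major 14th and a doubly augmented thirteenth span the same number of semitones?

Yes

A major fourteenth = 23 semitones = a doubly augmented thirteenth; enharmonically equal.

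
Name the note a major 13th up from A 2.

F-sharp 4

Six letters up from A (plus an octave) reaches F.
A major thirteenth is 21 semitones; 21 semitones up from A2 gives F#4.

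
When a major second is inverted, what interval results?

The rule of nine gives the new number: 9 − 2 = 7, so a second becomes a seventh.
And major becomes minor under inversion, so we get a minor seventh.

minor seventh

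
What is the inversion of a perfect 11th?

P5

First reduce the compound perfect eleventh to its simple form, a perfect fourth.
The rule of nine gives the new number: 9 − 4 = 5, so a fourth becomes a fifth.
Quality inverts too: perfect stays perfect. That makes the inversion a perfect fifth.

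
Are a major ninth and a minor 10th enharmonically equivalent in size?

No

A major ninth spans 14 semitones; a minor tenth spans 15 semitones. They differ by 1.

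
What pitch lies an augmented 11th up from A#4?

D##6

Counting four letter names plus an octave up from A lands on D.
Moving 18 semitones up from A#4 (the size of an augmented eleventh) reaches D##6.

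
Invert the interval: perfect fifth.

Interval numbers invert to sum to nine: 5 + 4 = 9, so a fifth inverts to a fourth.
The quality also flips — perfect stays perfect — giving a perfect fourth.

perfect 4th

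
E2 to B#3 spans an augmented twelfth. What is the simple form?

A5

Each octave removed subtracts seven from the number: 12 − 7 = 5.
That makes an augmented twelfth a compound augmented fifth — an octave plus an augmented fifth.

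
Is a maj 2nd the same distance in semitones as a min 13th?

No

A major second is 2 semitones but a minor thirteenth is 20 semitones — different sizes.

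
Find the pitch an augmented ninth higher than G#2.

The ninth's letter: G up two letter names plus an octave → A.
Moving 15 semitones up from G#2 (the size of an augmented ninth) reaches A##3.

A##3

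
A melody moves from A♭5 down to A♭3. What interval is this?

P15

Descending from Ab5 to Ab3 is the same interval as ascending Ab3 to Ab5.
A to A is the same letter name, plus 2 octaves: a fifteenth.
Ab3 to Ab5 is 24 semitones, matching the perfect fifteenth exactly, so the quality is perfect.
(Equivalently, a compound perfect octave: a perfect octave plus an octave.)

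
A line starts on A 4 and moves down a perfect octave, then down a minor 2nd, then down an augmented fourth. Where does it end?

D 3

Down a perfect octave from A4: A3 (12 semitones down).
A minor second down from A3 is G#3.
G#3 down an augmented fourth → D3 (6 semitones).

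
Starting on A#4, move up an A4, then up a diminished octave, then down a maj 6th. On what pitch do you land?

A#4 up an augmented fourth → D##5 (6 semitones).
Up a diminished octave from D##5: D#6 (11 semitones up).
D#6 down a major sixth → F#5 (9 semitones).

F#5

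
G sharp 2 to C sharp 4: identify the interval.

G to C spans four letter names (G-A-B-C), plus an octave: an eleventh.
G#2 to C#4 is 17 semitones, matching the perfect eleventh exactly, so the quality is perfect.
(Equivalently, a compound perfect fourth: a perfect fourth plus an octave.)

P11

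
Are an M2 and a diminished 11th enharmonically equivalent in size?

No

A major second is 2 semitones but a diminished eleventh is 16 semitones — different sizes.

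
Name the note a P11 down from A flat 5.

E flat 4

Four letters down from A (plus an octave) reaches E.
A perfect eleventh is 17 semitones; 17 semitones down from Ab5 gives Eb4.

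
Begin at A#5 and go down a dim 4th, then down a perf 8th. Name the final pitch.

E##4

A#5 down a diminished fourth → E##5 (4 semitones).
Down a perfect octave from E##5: E##4 (12 semitones down).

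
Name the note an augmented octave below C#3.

For an octave the letter name doesn't change: still C, an octave down.
An augmented octave spans 13 semitones, so from C#3 the target pitch is C2.

C2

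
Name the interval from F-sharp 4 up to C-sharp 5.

F to C spans five letter names (F-G-A-B-C): a fifth.
The perfect fifth spans 7 semitones, and F#4 to C#5 is exactly 7 semitones — so this is a perfect fifth.

perfect 5th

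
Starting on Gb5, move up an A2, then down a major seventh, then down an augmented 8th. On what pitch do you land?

Bbb3

Gb5 up an augmented second → A5 (3 semitones).
Down a major seventh from A5: Bb4 (11 semitones down).
Bb4 down an augmented octave → Bbb3 (13 semitones).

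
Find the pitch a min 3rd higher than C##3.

Counting three letter names up from C lands on E.
A minor third spans 3 semitones, so from C##3 the target pitch is E#3.

E#3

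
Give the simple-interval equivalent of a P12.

perfect fifth

Take out an octave (7 from the number): 12 − 7 = 5.
So a perfect twelfth is an octave plus a perfect fifth. The quality is unchanged.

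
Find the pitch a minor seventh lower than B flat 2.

C 2

Seven letter names down from B: C.
Moving 10 semitones down from Bb2 (the size of a minor seventh) reaches C2.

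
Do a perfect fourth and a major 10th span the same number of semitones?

A perfect fourth is 5 semitones but a major tenth is 16 semitones — different sizes.

No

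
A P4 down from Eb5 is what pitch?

Counting four letter names down from E lands on B.
A perfect fourth is 5 semitones; 5 semitones down from Eb5 gives Bb4.

Bb4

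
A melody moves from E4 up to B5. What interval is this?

P12

E to B spans five letter names (E-F-G-A-B), plus an octave: a twelfth.
Counting semitones, E4→B5 is 19, which is the perfect twelfth.
(Equivalently, a compound perfect fifth: a perfect fifth plus an octave.)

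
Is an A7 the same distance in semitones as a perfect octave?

Yes

An augmented seventh = 12 semitones = a perfect octave; enharmonically equal.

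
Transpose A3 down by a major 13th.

C2

Counting six letter names plus an octave down from A lands on C.
Moving 21 semitones down from A3 (the size of a major thirteenth) reaches C2.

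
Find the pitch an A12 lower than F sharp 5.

Counting five letter names plus an octave down from F lands on B.
An augmented twelfth spans 20 semitones, so from F#5 the target pitch is Bb3.

B flat 3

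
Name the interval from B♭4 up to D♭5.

B to D spans three letter names (B-C-D), so the interval is some kind of third.
A major third would be 4 semitones, but Bb4 to Db5 is 3 — one semitone narrower, making it a minor third.

minor third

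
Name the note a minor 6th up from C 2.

Counting six letter names up from C lands on A.
Moving 8 semitones up from C2 (the size of a minor sixth) reaches Ab2.

A flat 2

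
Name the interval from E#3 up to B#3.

E to B spans five letter names (E-F-G-A-B) — that makes it a fifth of some quality.
The perfect fifth spans 7 semitones, and E#3 to B#3 is exactly 7 semitones — so this is a perfect fifth.

perfect fifth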